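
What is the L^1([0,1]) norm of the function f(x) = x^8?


Step 1: ||f||_1 = (integral_0^1 |x^8|^1 dx)^(1/1)
     = (integral_0^1 x^8 dx)^(1/1)
Step 2: integral_0^1 x^8 dx = [x^9/(9)] from 0 to 1 = 1^9/9
     = 1/9 = 0.111111
Step 3: ||f||_1 = (0.111111)^(1/1) = 0.111111


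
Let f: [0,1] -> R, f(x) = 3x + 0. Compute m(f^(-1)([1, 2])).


f^(-1)([1, 2]) = {x : 1 <= 3x + 0 <= 2}
Solving: (1 - 0)/3 <= x <= (2 - 0)/3
= [0.333333, 0.666667]
Intersecting with [0,1]: [0.333333, 0.666667]
Measure = 0.666667 - 0.333333 = 0.333333


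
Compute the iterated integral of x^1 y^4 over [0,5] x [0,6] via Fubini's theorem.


By Fubini's theorem, the double integral factors as a product of single integrals:
Step 1: integral_0^5 x^1 dx = [x^2/2] from 0 to 5
     = 5^2/2 = 12.5
Step 2: integral_0^6 y^4 dy = [y^5/5] from 0 to 6
     = 6^5/5 = 1555.2
Step 3: Double integral = 12.5 * 1555.2 = 19440


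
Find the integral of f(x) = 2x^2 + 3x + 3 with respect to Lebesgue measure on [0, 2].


The Lebesgue integral of a Riemann-integrable function agrees with the Riemann integral.
Antiderivative F(x) = (2/3)x^3 + (3/2)x^2 + 3x
F(2) = (2/3)*2^3 + (3/2)*2^2 + 3*2
     = (2/3)*8 + (3/2)*4 + 3*2
     = 5.333333 + 6 + 6
     = 17.333333
F(0) = 0.0
Integral = F(2) - F(0) = 17.333333 - 0.0 = 17.333333


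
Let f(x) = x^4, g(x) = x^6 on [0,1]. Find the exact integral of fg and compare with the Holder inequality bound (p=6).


Step 1: Exact integral of f*g = integral(x^10, 0, 1) = 1/11
     = 0.090909
Step 2: Holder bound with p=6, q=1.2:
  ||f||_p = (integral x^24 dx)^(1/6) = (1/25)^(1/6) = 0.584804
  ||g||_q = (integral x^7.2 dx)^(1/1.2) = (1/8.2)^(1/1.2) = 0.173176
Step 3: Holder bound = ||f||_p * ||g||_q = 0.584804 * 0.173176 = 0.101274
Verification: 0.090909 <= 0.101274 (Holder holds)


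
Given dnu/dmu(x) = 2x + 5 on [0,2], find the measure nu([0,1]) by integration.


nu(A) = integral_A (dnu/dmu) dmu = integral_0^1 (2x + 5) dx
Step 1: Antiderivative F(x) = (2/2)x^2 + 5x
Step 2: F(1) = (2/2)*1^2 + 5*1 = 1 + 5 = 6
Step 3: F(0) = (2/2)*0^2 + 5*0 = 0.0 + 0 = 0.0
Step 4: nu([0,1]) = F(1) - F(0) = 6 - 0.0 = 6


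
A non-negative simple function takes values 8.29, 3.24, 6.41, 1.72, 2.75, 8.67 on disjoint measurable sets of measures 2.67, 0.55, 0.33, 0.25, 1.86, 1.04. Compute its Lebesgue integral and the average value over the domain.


Step 1: Integral = sum(value_i * measure_i)
= 8.29*2.67 + 3.24*0.55 + 6.41*0.33 + 1.72*0.25 + 2.75*1.86 + 8.67*1.04
= 22.1343 + 1.782 + 2.1153 + 0.43 + 5.115 + 9.0168
= 40.5934
Step 2: Total measure of domain = 2.67 + 0.55 + 0.33 + 0.25 + 1.86 + 1.04 = 6.7
Step 3: Average value = 40.5934 / 6.7 = 6.058716


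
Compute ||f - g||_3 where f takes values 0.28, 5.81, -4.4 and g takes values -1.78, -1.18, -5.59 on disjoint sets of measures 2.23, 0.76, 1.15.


Step 1: Compute differences f_i - g_i:
  0.28 - -1.78 = 2.06
  5.81 - -1.18 = 6.99
  -4.4 - -5.59 = 1.19
Step 2: Compute |diff|^3 * measure for each set:
  |2.06|^3 * 2.23 = 8.741816 * 2.23 = 19.49425
  |6.99|^3 * 0.76 = 341.532099 * 0.76 = 259.564395
  |1.19|^3 * 1.15 = 1.685159 * 1.15 = 1.937933
Step 3: Sum = 280.996578
Step 4: ||f-g||_3 = (280.996578)^(1/3) = 6.549885


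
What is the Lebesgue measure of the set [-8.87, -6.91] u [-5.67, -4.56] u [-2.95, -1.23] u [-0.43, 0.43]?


For pairwise disjoint intervals, m(union) = sum of lengths.
= (-6.91 - -8.87) + (-4.56 - -5.67) + (-1.23 - -2.95) + (0.43 - -0.43)
= 1.96 + 1.11 + 1.72 + 0.86
= 5.65


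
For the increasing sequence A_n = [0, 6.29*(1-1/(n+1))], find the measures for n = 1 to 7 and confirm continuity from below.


By continuity of measure from below: if A_n increases to A, then m(A_n) -> m(A).
Here A = [0, 6.29], so m(A) = 6.29
Step 1: a_1 = 6.29*(1 - 1/2) = 3.145, m(A_1) = 3.145
Step 2: a_2 = 6.29*(1 - 1/3) = 4.1933, m(A_2) = 4.1933
Step 3: a_3 = 6.29*(1 - 1/4) = 4.7175, m(A_3) = 4.7175
Step 4: a_4 = 6.29*(1 - 1/5) = 5.032, m(A_4) = 5.032
Step 5: a_5 = 6.29*(1 - 1/6) = 5.2417, m(A_5) = 5.2417
Step 6: a_6 = 6.29*(1 - 1/7) = 5.3914, m(A_6) = 5.3914
Step 7: a_7 = 6.29*(1 - 1/8) = 5.5038, m(A_7) = 5.5038
Limit: m(A_n) -> m([0,6.29]) = 6.29


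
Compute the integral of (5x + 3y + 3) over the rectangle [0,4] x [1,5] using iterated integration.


By Fubini, integrate in x first, then y.
Step 1: Fix y, integrate over x in [0,4]:
  integral(5x + 3y + 3, x=0..4)
  = 5*(4^2 - 0^2)/2 + (3y + 3)*(4 - 0)
  = 40 + (3y + 3)*4
  = 40 + 12y + 12
  = 52 + 12y
Step 2: Integrate over y in [1,5]:
  integral(52 + 12y, y=1..5)
  = 52*4 + 12*(5^2 - 1^2)/2
  = 208 + 144
  = 352


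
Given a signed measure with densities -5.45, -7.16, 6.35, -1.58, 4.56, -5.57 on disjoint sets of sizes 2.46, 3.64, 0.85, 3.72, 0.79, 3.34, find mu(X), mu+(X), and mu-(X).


Step 1: Compute signed measure on each set:
  Set 1: -5.45 * 2.46 = -13.407
  Set 2: -7.16 * 3.64 = -26.0624
  Set 3: 6.35 * 0.85 = 5.3975
  Set 4: -1.58 * 3.72 = -5.8776
  Set 5: 4.56 * 0.79 = 3.6024
  Set 6: -5.57 * 3.34 = -18.6038
Step 2: Total signed measure = (-13.407) + (-26.0624) + (5.3975) + (-5.8776) + (3.6024) + (-18.6038)
     = -54.9509
Step 3: Positive part mu+(X) = sum of positive contributions = 8.9999
Step 4: Negative part mu-(X) = |sum of negative contributions| = 63.9508


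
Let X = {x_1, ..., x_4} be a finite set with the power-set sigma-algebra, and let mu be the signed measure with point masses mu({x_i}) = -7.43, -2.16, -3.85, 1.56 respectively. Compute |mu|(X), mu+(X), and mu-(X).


Step 1: Every measurable set is a union of atoms (the cells / points), so a Hahn decomposition is
  obtained by grouping atoms by sign: P = union of atoms with mu > 0, N = union of the remaining atoms.
  Atoms in P (indices): 4;  atoms in N (indices): 1, 2, 3
  Positive values: 1.56
  Negative values: -7.43, -2.16, -3.85
Step 2: mu+(X) = mu(P) = sum of positive atom values = 1.56
Step 3: mu-(X) = -mu(N) = sum of |negative atom values| = 13.44
Step 4: |mu|(X) = mu+(X) + mu-(X) = 1.56 + 13.44 = 15


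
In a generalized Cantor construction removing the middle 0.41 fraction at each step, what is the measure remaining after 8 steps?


Step 1: At each step, fraction remaining = 1 - 0.41 = 0.59
Step 2: After 8 steps, measure = (0.59)^8
Result = 0.014683


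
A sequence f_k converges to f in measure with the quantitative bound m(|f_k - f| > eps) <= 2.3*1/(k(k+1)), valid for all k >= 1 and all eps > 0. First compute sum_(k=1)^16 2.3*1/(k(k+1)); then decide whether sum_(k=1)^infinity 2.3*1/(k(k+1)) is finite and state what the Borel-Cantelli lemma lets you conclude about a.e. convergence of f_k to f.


Step 1: List the terms 2.3*1/(k(k+1)) for k = 1 to 16:
  k=1: 1.15
  k=2: 0.383333
  k=3: 0.191667
  k=4: 0.115
  k=5: 0.076667
  k=6: 0.054762
  k=7: 0.041071
  k=8: 0.031944
  k=9: 0.025556
  k=10: 0.020909
  k=11: 0.017424
  k=12: 0.014744
  k=13: 0.012637
  k=14: 0.010952
  k=15: 0.009583
  k=16: 0.008456
Step 2: Partial sum = 1.15 + 0.383333 + 0.191667 + 0.115 + 0.076667 + 0.054762 + 0.041071 + 0.031944 + 0.025556 + 0.020909 + 0.017424 + 0.014744 + 0.012637 + 0.010952 + 0.009583 + 0.008456
     = 2.164706
Step 3: The full series sum_(k>=1) 2.3*1/(k(k+1)) converges (telescoping series sum 1/(k(k+1)) = 1; a constant multiple of a convergent series converges).
Step 4: Fix eps > 0. Since sum_k m(|f_k - f| > eps) < infinity, the Borel-Cantelli lemma gives
        m(limsup_k {|f_k - f| > eps}) = 0, i.e. for a.e. x, |f_k(x) - f(x)| <= eps for all large k.
        Applying this with eps = 1/j for j = 1, 2, ... and intersecting the countably many full-measure sets,
        for a.e. x we get limsup_k |f_k(x) - f(x)| <= 1/j for every j, hence f_k -> f almost everywhere.
Conclusion: series converges; Borel-Cantelli yields f_k -> f a.e.


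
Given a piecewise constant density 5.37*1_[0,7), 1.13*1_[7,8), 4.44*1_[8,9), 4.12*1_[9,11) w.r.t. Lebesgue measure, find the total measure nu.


Integrate each piece of the Radon-Nikodym derivative:
Step 1: integral_0^7 5.37 dx = 5.37*(7-0) = 5.37*7 = 37.59
Step 2: integral_7^8 1.13 dx = 1.13*(8-7) = 1.13*1 = 1.13
Step 3: integral_8^9 4.44 dx = 4.44*(9-8) = 4.44*1 = 4.44
Step 4: integral_9^11 4.12 dx = 4.12*(11-9) = 4.12*2 = 8.24
Total: 37.59 + 1.13 + 4.44 + 8.24 = 51.4


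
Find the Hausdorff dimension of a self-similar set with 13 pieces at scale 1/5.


For a self-similar set with N copies scaled by 1/r:
dim_H = log(N)/log(r) = log(13)/log(5)
= 2.564949/1.609438
= 1.593693


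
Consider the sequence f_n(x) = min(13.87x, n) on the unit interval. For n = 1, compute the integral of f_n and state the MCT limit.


f(x) = 13.87x on [0,1]; f_n(x) = min(13.87x, n). At n = 1:
Step 1: f(x) reaches 1 at x = 1/13.87 = 0.072098
Step 2: integral(f_1) = integral(13.87x, 0, 0.072098) + integral(1, 0.072098, 1)
       = 13.87*0.072098^2/2 + 1*(1 - 0.072098)
       = 0.036049 + 0.927902
       = 0.963951
Step 3: As n -> infinity, f_n increases to f, so by MCT integral(f_n) -> integral(f) = 13.87/2 = 6.935.
Convergence: integral(f_1) = 0.963951 -> 6.935 as n -> infinity


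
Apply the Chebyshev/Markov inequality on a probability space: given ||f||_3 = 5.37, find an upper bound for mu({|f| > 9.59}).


Chebyshev/Markov inequality: mu(|f| > eps) <= (||f||_p / eps)^p
Step 1: ||f||_3 / eps = 5.37 / 9.59 = 0.559958
Step 2: Raise to power p = 3:
  (0.559958)^3 = 0.175577
Step 3: Therefore mu(|f| > 9.59) <= 0.175577


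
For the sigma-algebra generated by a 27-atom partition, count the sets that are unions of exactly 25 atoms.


Each element of F is a union of some subset of the 27 atoms.
Elements that are unions of exactly 25 atoms correspond to 25-element subsets of the 27 atoms.
Count = C(27, 25) = 27! / (25! * 2!) = 351.


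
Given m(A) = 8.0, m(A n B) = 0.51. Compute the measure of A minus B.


m(A \ B) = m(A) - m(A n B)
= 8.0 - 0.51
= 7.49


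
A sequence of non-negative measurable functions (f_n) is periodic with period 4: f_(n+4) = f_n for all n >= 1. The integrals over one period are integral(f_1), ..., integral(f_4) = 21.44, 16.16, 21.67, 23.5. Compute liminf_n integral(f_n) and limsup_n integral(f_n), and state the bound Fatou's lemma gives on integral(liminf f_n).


The sequence (integral(f_n)) is periodic with period 4, repeating the values 21.44, 16.16, 21.67, 23.5 indefinitely.
Step 1: For a periodic sequence, every tail (a_m, a_(m+1), ...) contains all 4 period values infinitely often.
Step 2: Hence inf of every tail = min of the period values = min(21.44, 16.16, 21.67, 23.5) = 16.16.
        liminf_n integral(f_n) = sup over m of (inf of tail from m) = 16.16.
Step 3: Similarly sup of every tail = max of the period values = 23.5.
        limsup_n integral(f_n) = 23.5.
Step 4: Fatou's lemma: integral(liminf_n f_n) <= liminf_n integral(f_n) = 16.16.
        So the integral of the pointwise liminf is at most 16.16.


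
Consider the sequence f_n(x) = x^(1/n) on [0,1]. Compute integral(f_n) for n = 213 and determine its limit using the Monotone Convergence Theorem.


At n = 213: f_213(x) = x^(1/213).
Step 1: integral(x^(1/213), 0, 1) = [x^(1/213+1) / (1/213+1)] from 0 to 1
     = 1 / (1/213 + 1) = 1 / ((213+1)/213) = 213/(213+1)
     = 213/214 = 0.995327
Step 2: As n -> infinity, f_n(x) = x^(1/n) -> 1 for x in (0,1], and f_n is increasing in n.
By MCT, lim_n integral(f_n) = integral(lim_n f_n) = integral(1, 0, 1) = 1.
Step 3: Verify convergence: 213/214 = 0.995327 -> 1


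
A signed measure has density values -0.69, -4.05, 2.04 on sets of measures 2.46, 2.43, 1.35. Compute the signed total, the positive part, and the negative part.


Step 1: Compute signed measure on each set:
  Set 1: -0.69 * 2.46 = -1.6974
  Set 2: -4.05 * 2.43 = -9.8415
  Set 3: 2.04 * 1.35 = 2.754
Step 2: Total signed measure = (-1.6974) + (-9.8415) + (2.754)
     = -8.7849
Step 3: Positive part mu+(X) = sum of positive contributions = 2.754
Step 4: Negative part mu-(X) = |sum of negative contributions| = 11.5389


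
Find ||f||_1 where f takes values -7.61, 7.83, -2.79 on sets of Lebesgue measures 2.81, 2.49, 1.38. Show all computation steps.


Step 1: Compute |f_i|^1 for each value:
  |-7.61|^1 = 7.61
  |7.83|^1 = 7.83
  |-2.79|^1 = 2.79
Step 2: Multiply by measures and sum:
  7.61 * 2.81 = 21.3841
  7.83 * 2.49 = 19.4967
  2.79 * 1.38 = 3.8502
Sum = 21.3841 + 19.4967 + 3.8502 = 44.731
Step 3: Take the p-th root:
||f||_1 = (44.731)^(1/1) = 44.731


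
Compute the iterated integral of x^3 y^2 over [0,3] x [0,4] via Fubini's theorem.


By Fubini's theorem, the double integral factors as a product of single integrals:
Step 1: integral_0^3 x^3 dx = [x^4/4] from 0 to 3
     = 3^4/4 = 20.25
Step 2: integral_0^4 y^2 dy = [y^3/3] from 0 to 4
     = 4^3/3 = 21.333333
Step 3: Double integral = 20.25 * 21.333333 = 432


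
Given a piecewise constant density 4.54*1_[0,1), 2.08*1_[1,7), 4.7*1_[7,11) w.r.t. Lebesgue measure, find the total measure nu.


Integrate each piece of the Radon-Nikodym derivative:
Step 1: integral_0^1 4.54 dx = 4.54*(1-0) = 4.54*1 = 4.54
Step 2: integral_1^7 2.08 dx = 2.08*(7-1) = 2.08*6 = 12.48
Step 3: integral_7^11 4.7 dx = 4.7*(11-7) = 4.7*4 = 18.8
Total: 4.54 + 12.48 + 18.8 = 35.82


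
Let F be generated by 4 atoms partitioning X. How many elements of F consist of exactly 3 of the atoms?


Each element of F is a union of some subset of the 4 atoms.
Elements that are unions of exactly 3 atoms correspond to 3-element subsets of the 4 atoms.
Count = C(4, 3) = 4! / (3! * 1!) = 4.


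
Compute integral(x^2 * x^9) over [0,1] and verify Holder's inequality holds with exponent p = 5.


Step 1: Exact integral of f*g = integral(x^11, 0, 1) = 1/12
     = 0.083333
Step 2: Holder bound with p=5, q=1.25:
  ||f||_p = (integral x^10 dx)^(1/5) = (1/11)^(1/5) = 0.619044
  ||g||_q = (integral x^11.25 dx)^(1/1.25) = (1/12.25)^(1/1.25) = 0.134738
Step 3: Holder bound = ||f||_p * ||g||_q = 0.619044 * 0.134738 = 0.083409
Verification: 0.083333 <= 0.083409 (Holder holds)


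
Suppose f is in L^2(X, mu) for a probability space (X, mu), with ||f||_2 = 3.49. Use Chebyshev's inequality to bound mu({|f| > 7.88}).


Chebyshev/Markov inequality: mu(|f| > eps) <= (||f||_p / eps)^p
Step 1: ||f||_2 / eps = 3.49 / 7.88 = 0.442893
Step 2: Raise to power p = 2:
  (0.442893)^2 = 0.196155
Step 3: Therefore mu(|f| > 7.88) <= 0.196155


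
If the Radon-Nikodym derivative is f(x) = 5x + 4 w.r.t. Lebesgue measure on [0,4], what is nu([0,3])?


nu(A) = integral_A (dnu/dmu) dmu = integral_0^3 (5x + 4) dx
Step 1: Antiderivative F(x) = (5/2)x^2 + 4x
Step 2: F(3) = (5/2)*3^2 + 4*3 = 22.5 + 12 = 34.5
Step 3: F(0) = (5/2)*0^2 + 4*0 = 0.0 + 0 = 0.0
Step 4: nu([0,3]) = F(3) - F(0) = 34.5 - 0.0 = 34.5


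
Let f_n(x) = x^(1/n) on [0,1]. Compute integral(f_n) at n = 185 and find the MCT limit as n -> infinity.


At n = 185: f_185(x) = x^(1/185).
Step 1: integral(x^(1/185), 0, 1) = [x^(1/185+1) / (1/185+1)] from 0 to 1
     = 1 / (1/185 + 1) = 1 / ((185+1)/185) = 185/(185+1)
     = 185/186 = 0.994624
Step 2: As n -> infinity, f_n(x) = x^(1/n) -> 1 for x in (0,1], and f_n is increasing in n.
By MCT, lim_n integral(f_n) = integral(lim_n f_n) = integral(1, 0, 1) = 1.
Step 3: Verify convergence: 185/186 = 0.994624 -> 1


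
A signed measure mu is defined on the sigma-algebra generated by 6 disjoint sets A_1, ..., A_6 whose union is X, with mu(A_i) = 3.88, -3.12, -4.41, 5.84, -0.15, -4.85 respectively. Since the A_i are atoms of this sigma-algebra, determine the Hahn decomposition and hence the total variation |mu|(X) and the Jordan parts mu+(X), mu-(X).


Step 1: Every measurable set is a union of atoms (the cells / points), so a Hahn decomposition is
  obtained by grouping atoms by sign: P = union of atoms with mu > 0, N = union of the remaining atoms.
  Atoms in P (indices): 1, 4;  atoms in N (indices): 2, 3, 5, 6
  Positive values: 3.88, 5.84
  Negative values: -3.12, -4.41, -0.15, -4.85
Step 2: mu+(X) = mu(P) = sum of positive atom values = 9.72
Step 3: mu-(X) = -mu(N) = sum of |negative atom values| = 12.53
Step 4: |mu|(X) = mu+(X) + mu-(X) = 9.72 + 12.53 = 22.25


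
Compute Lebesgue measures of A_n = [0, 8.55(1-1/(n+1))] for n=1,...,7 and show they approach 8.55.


By continuity of measure from below: if A_n increases to A, then m(A_n) -> m(A).
Here A = [0, 8.55], so m(A) = 8.55
Step 1: a_1 = 8.55*(1 - 1/2) = 4.275, m(A_1) = 4.275
Step 2: a_2 = 8.55*(1 - 1/3) = 5.7, m(A_2) = 5.7
Step 3: a_3 = 8.55*(1 - 1/4) = 6.4125, m(A_3) = 6.4125
Step 4: a_4 = 8.55*(1 - 1/5) = 6.84, m(A_4) = 6.84
Step 5: a_5 = 8.55*(1 - 1/6) = 7.125, m(A_5) = 7.125
Step 6: a_6 = 8.55*(1 - 1/7) = 7.3286, m(A_6) = 7.3286
Step 7: a_7 = 8.55*(1 - 1/8) = 7.4813, m(A_7) = 7.4813
Limit: m(A_n) -> m([0,8.55]) = 8.55


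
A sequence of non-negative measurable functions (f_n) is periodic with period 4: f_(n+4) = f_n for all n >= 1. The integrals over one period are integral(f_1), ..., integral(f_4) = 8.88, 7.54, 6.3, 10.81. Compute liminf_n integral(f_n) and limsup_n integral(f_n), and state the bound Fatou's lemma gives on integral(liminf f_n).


The sequence (integral(f_n)) is periodic with period 4, repeating the values 8.88, 7.54, 6.3, 10.81 indefinitely.
Step 1: For a periodic sequence, every tail (a_m, a_(m+1), ...) contains all 4 period values infinitely often.
Step 2: Hence inf of every tail = min of the period values = min(8.88, 7.54, 6.3, 10.81) = 6.3.
        liminf_n integral(f_n) = sup over m of (inf of tail from m) = 6.3.
Step 3: Similarly sup of every tail = max of the period values = 10.81.
        limsup_n integral(f_n) = 10.81.
Step 4: Fatou's lemma: integral(liminf_n f_n) <= liminf_n integral(f_n) = 6.3.
        So the integral of the pointwise liminf is at most 6.3.


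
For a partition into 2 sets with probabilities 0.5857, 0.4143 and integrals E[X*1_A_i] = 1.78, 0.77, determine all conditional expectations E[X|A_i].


For each cell A_i: E[X|A_i] = E[X*1_A_i] / P(A_i)
Step 1: E[X|A_1] = 1.78 / 0.5857 = 3.039099
Step 2: E[X|A_2] = 0.77 / 0.4143 = 1.858557
Verification: E[X] = sum E[X*1_A_i] = 1.78 + 0.77 = 2.55


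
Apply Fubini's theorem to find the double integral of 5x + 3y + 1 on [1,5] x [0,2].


By Fubini, integrate in x first, then y.
Step 1: Fix y, integrate over x in [1,5]:
  integral(5x + 3y + 1, x=1..5)
  = 5*(5^2 - 1^2)/2 + (3y + 1)*(5 - 1)
  = 60 + (3y + 1)*4
  = 60 + 12y + 4
  = 64 + 12y
Step 2: Integrate over y in [0,2]:
  integral(64 + 12y, y=0..2)
  = 64*2 + 12*(2^2 - 0^2)/2
  = 128 + 24
  = 152


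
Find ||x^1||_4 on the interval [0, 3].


Step 1: ||f||_4 = (integral_0^3 |x^1|^4 dx)^(1/4)
     = (integral_0^3 x^4 dx)^(1/4)
Step 2: integral_0^3 x^4 dx = [x^5/(5)] from 0 to 3 = 3^5/5
     = 243/5 = 48.6
Step 3: ||f||_4 = (48.6)^(1/4) = 2.640335


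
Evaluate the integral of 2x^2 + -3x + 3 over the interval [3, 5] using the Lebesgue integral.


The Lebesgue integral of a Riemann-integrable function agrees with the Riemann integral.
Antiderivative F(x) = (2/3)x^3 + (-3/2)x^2 + 3x
F(5) = (2/3)*5^3 + (-3/2)*5^2 + 3*5
     = (2/3)*125 + (-3/2)*25 + 3*5
     = 83.333333 + -37.5 + 15
     = 60.833333
F(3) = 13.5
Integral = F(5) - F(3) = 60.833333 - 13.5 = 47.333333


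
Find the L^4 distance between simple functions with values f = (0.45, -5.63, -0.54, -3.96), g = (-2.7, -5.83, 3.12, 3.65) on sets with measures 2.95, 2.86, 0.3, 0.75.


Step 1: Compute differences f_i - g_i:
  0.45 - -2.7 = 3.15
  -5.63 - -5.83 = 0.2
  -0.54 - 3.12 = -3.66
  -3.96 - 3.65 = -7.61
Step 2: Compute |diff|^4 * measure for each set:
  |3.15|^4 * 2.95 = 98.456006 * 2.95 = 290.445218
  |0.2|^4 * 2.86 = 0.0016 * 2.86 = 0.004576
  |-3.66|^4 * 0.3 = 179.442099 * 0.3 = 53.83263
  |-7.61|^4 * 0.75 = 3353.811326 * 0.75 = 2515.358495
Step 3: Sum = 2859.640919
Step 4: ||f-g||_4 = (2859.640919)^(1/4) = 7.312702


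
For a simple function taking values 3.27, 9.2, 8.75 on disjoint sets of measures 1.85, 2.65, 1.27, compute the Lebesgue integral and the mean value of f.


Step 1: Integral = sum(value_i * measure_i)
= 3.27*1.85 + 9.2*2.65 + 8.75*1.27
= 6.0495 + 24.38 + 11.1125
= 41.542
Step 2: Total measure of domain = 1.85 + 2.65 + 1.27 = 5.77
Step 3: Average value = 41.542 / 5.77 = 7.199653


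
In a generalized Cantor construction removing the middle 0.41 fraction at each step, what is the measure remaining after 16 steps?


Step 1: At each step, fraction remaining = 1 - 0.41 = 0.59
Step 2: After 16 steps, measure = (0.59)^16
Result = 2.155918e-04


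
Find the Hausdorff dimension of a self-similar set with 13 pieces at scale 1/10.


For a self-similar set with N copies scaled by 1/r:
dim_H = log(N)/log(r) = log(13)/log(10)
= 2.564949/2.302585
= 1.113943


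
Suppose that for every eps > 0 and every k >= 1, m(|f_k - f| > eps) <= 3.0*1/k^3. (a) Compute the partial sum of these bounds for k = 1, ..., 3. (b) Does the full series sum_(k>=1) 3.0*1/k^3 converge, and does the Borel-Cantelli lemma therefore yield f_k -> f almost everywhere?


Step 1: List the terms 3.0*1/k^3 for k = 1 to 3:
  k=1: 3
  k=2: 0.375
  k=3: 0.111111
Step 2: Partial sum = 3 + 0.375 + 0.111111
     = 3.486111
Step 3: The full series sum_(k>=1) 3.0*1/k^3 converges (p-series with p = 3 > 1; a constant multiple of a convergent series converges).
Step 4: Fix eps > 0. Since sum_k m(|f_k - f| > eps) < infinity, the Borel-Cantelli lemma gives
        m(limsup_k {|f_k - f| > eps}) = 0, i.e. for a.e. x, |f_k(x) - f(x)| <= eps for all large k.
        Applying this with eps = 1/j for j = 1, 2, ... and intersecting the countably many full-measure sets,
        for a.e. x we get limsup_k |f_k(x) - f(x)| <= 1/j for every j, hence f_k -> f almost everywhere.
Conclusion: series converges; Borel-Cantelli yields f_k -> f a.e.


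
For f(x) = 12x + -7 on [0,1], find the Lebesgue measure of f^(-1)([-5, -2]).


f^(-1)([-5, -2]) = {x : -5 <= 12x + -7 <= -2}
Solving: (-5 - -7)/12 <= x <= (-2 - -7)/12
= [0.166667, 0.416667]
Intersecting with [0,1]: [0.166667, 0.416667]
Measure = 0.416667 - 0.166667 = 0.25


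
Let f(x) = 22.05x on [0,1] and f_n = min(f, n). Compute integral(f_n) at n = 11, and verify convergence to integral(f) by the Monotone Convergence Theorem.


f(x) = 22.05x on [0,1]; f_n(x) = min(22.05x, n). At n = 11:
Step 1: f(x) reaches 11 at x = 11/22.05 = 0.498866
Step 2: integral(f_11) = integral(22.05x, 0, 0.498866) + integral(11, 0.498866, 1)
       = 22.05*0.498866^2/2 + 11*(1 - 0.498866)
       = 2.743764 + 5.512472
       = 8.256236
Step 3: As n -> infinity, f_n increases to f, so by MCT integral(f_n) -> integral(f) = 22.05/2 = 11.025.
Convergence: integral(f_11) = 8.256236 -> 11.025 as n -> infinity


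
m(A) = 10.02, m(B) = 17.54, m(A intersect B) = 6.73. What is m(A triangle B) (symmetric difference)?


m(A Delta B) = m(A) + m(B) - 2*m(A n B)
= 10.02 + 17.54 - 2*6.73
= 10.02 + 17.54 - 13.46
= 14.1


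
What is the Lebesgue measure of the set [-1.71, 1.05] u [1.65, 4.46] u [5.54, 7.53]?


For pairwise disjoint intervals, m(union) = sum of lengths.
= (1.05 - -1.71) + (4.46 - 1.65) + (7.53 - 5.54)
= 2.76 + 2.81 + 1.99
= 7.56


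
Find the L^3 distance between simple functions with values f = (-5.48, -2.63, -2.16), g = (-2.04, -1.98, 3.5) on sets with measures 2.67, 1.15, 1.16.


Step 1: Compute differences f_i - g_i:
  -5.48 - -2.04 = -3.44
  -2.63 - -1.98 = -0.65
  -2.16 - 3.5 = -5.66
Step 2: Compute |diff|^3 * measure for each set:
  |-3.44|^3 * 2.67 = 40.707584 * 2.67 = 108.689249
  |-0.65|^3 * 1.15 = 0.274625 * 1.15 = 0.315819
  |-5.66|^3 * 1.16 = 181.321496 * 1.16 = 210.332935
Step 3: Sum = 319.338003
Step 4: ||f-g||_3 = (319.338003)^(1/3) = 6.835184


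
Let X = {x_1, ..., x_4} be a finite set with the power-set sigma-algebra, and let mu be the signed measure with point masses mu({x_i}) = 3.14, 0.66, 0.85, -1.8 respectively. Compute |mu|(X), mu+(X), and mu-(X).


Step 1: Every measurable set is a union of atoms (the cells / points), so a Hahn decomposition is
  obtained by grouping atoms by sign: P = union of atoms with mu > 0, N = union of the remaining atoms.
  Atoms in P (indices): 1, 2, 3;  atoms in N (indices): 4
  Positive values: 3.14, 0.66, 0.85
  Negative values: -1.8
Step 2: mu+(X) = mu(P) = sum of positive atom values = 4.65
Step 3: mu-(X) = -mu(N) = sum of |negative atom values| = 1.8
Step 4: |mu|(X) = mu+(X) + mu-(X) = 4.65 + 1.8 = 6.45


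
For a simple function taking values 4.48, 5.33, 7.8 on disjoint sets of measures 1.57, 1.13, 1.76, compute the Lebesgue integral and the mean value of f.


Step 1: Integral = sum(value_i * measure_i)
= 4.48*1.57 + 5.33*1.13 + 7.8*1.76
= 7.0336 + 6.0229 + 13.728
= 26.7845
Step 2: Total measure of domain = 1.57 + 1.13 + 1.76 = 4.46
Step 3: Average value = 26.7845 / 4.46 = 6.005493


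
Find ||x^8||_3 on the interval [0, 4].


Step 1: ||f||_3 = (integral_0^4 |x^8|^3 dx)^(1/3)
     = (integral_0^4 x^24 dx)^(1/3)
Step 2: integral_0^4 x^24 dx = [x^25/(25)] from 0 to 4 = 4^25/25
     = 1125899906842624/25 = 4.503600e+13
Step 3: ||f||_3 = (4.503600e+13)^(1/3) = 35578.414584


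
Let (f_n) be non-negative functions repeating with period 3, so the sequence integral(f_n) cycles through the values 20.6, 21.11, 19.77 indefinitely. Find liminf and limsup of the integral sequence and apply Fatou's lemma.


The sequence (integral(f_n)) is periodic with period 3, repeating the values 20.6, 21.11, 19.77 indefinitely.
Step 1: For a periodic sequence, every tail (a_m, a_(m+1), ...) contains all 3 period values infinitely often.
Step 2: Hence inf of every tail = min of the period values = min(20.6, 21.11, 19.77) = 19.77.
        liminf_n integral(f_n) = sup over m of (inf of tail from m) = 19.77.
Step 3: Similarly sup of every tail = max of the period values = 21.11.
        limsup_n integral(f_n) = 21.11.
Step 4: Fatou's lemma: integral(liminf_n f_n) <= liminf_n integral(f_n) = 19.77.
        So the integral of the pointwise liminf is at most 19.77.


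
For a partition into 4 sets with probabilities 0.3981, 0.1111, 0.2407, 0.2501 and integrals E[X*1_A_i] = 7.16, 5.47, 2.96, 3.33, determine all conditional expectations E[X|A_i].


For each cell A_i: E[X|A_i] = E[X*1_A_i] / P(A_i)
Step 1: E[X|A_1] = 7.16 / 0.3981 = 17.985431
Step 2: E[X|A_2] = 5.47 / 0.1111 = 49.234923
Step 3: E[X|A_3] = 2.96 / 0.2407 = 12.297466
Step 4: E[X|A_4] = 3.33 / 0.2501 = 13.314674
Verification: E[X] = sum E[X*1_A_i] = 7.16 + 5.47 + 2.96 + 3.33 = 18.92


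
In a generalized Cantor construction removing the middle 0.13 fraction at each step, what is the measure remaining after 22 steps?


Step 1: At each step, fraction remaining = 1 - 0.13 = 0.87
Step 2: After 22 steps, measure = (0.87)^22
Result = 0.046711


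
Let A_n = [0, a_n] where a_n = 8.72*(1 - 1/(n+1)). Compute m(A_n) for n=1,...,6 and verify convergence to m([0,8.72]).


By continuity of measure from below: if A_n increases to A, then m(A_n) -> m(A).
Here A = [0, 8.72], so m(A) = 8.72
Step 1: a_1 = 8.72*(1 - 1/2) = 4.36, m(A_1) = 4.36
Step 2: a_2 = 8.72*(1 - 1/3) = 5.8133, m(A_2) = 5.8133
Step 3: a_3 = 8.72*(1 - 1/4) = 6.54, m(A_3) = 6.54
Step 4: a_4 = 8.72*(1 - 1/5) = 6.976, m(A_4) = 6.976
Step 5: a_5 = 8.72*(1 - 1/6) = 7.2667, m(A_5) = 7.2667
Step 6: a_6 = 8.72*(1 - 1/7) = 7.4743, m(A_6) = 7.4743
Limit: m(A_n) -> m([0,8.72]) = 8.72


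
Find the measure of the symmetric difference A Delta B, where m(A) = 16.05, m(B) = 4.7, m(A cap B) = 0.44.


m(A Delta B) = m(A) + m(B) - 2*m(A n B)
= 16.05 + 4.7 - 2*0.44
= 16.05 + 4.7 - 0.88
= 19.87


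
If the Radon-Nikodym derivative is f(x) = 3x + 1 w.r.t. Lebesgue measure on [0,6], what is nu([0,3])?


nu(A) = integral_A (dnu/dmu) dmu = integral_0^3 (3x + 1) dx
Step 1: Antiderivative F(x) = (3/2)x^2 + 1x
Step 2: F(3) = (3/2)*3^2 + 1*3 = 13.5 + 3 = 16.5
Step 3: F(0) = (3/2)*0^2 + 1*0 = 0.0 + 0 = 0.0
Step 4: nu([0,3]) = F(3) - F(0) = 16.5 - 0.0 = 16.5


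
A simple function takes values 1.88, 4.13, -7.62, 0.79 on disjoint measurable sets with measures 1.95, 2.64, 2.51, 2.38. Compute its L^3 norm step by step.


Step 1: Compute |f_i|^3 for each value:
  |1.88|^3 = 6.644672
  |4.13|^3 = 70.444997
  |-7.62|^3 = 442.450728
  |0.79|^3 = 0.493039
Step 2: Multiply by measures and sum:
  6.644672 * 1.95 = 12.95711
  70.444997 * 2.64 = 185.974792
  442.450728 * 2.51 = 1110.551327
  0.493039 * 2.38 = 1.173433
Sum = 12.95711 + 185.974792 + 1110.551327 + 1.173433 = 1310.656663
Step 3: Take the p-th root:
||f||_3 = (1310.656663)^(1/3) = 10.94367


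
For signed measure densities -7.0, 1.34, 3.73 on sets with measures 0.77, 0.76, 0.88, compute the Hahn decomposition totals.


Step 1: Compute signed measure on each set:
  Set 1: -7.0 * 0.77 = -5.39
  Set 2: 1.34 * 0.76 = 1.0184
  Set 3: 3.73 * 0.88 = 3.2824
Step 2: Total signed measure = (-5.39) + (1.0184) + (3.2824)
     = -1.0892
Step 3: Positive part mu+(X) = sum of positive contributions = 4.3008
Step 4: Negative part mu-(X) = |sum of negative contributions| = 5.39


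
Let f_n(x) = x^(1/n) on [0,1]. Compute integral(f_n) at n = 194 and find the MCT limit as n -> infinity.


At n = 194: f_194(x) = x^(1/194).
Step 1: integral(x^(1/194), 0, 1) = [x^(1/194+1) / (1/194+1)] from 0 to 1
     = 1 / (1/194 + 1) = 1 / ((194+1)/194) = 194/(194+1)
     = 194/195 = 0.994872
Step 2: As n -> infinity, f_n(x) = x^(1/n) -> 1 for x in (0,1], and f_n is increasing in n.
By MCT, lim_n integral(f_n) = integral(lim_n f_n) = integral(1, 0, 1) = 1.
Step 3: Verify convergence: 194/195 = 0.994872 -> 1


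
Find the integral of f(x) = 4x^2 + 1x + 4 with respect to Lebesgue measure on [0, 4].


The Lebesgue integral of a Riemann-integrable function agrees with the Riemann integral.
Antiderivative F(x) = (4/3)x^3 + (1/2)x^2 + 4x
F(4) = (4/3)*4^3 + (1/2)*4^2 + 4*4
     = (4/3)*64 + (1/2)*16 + 4*4
     = 85.333333 + 8 + 16
     = 109.333333
F(0) = 0.0
Integral = F(4) - F(0) = 109.333333 - 0.0 = 109.333333


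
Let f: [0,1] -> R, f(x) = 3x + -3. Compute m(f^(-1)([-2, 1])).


f^(-1)([-2, 1]) = {x : -2 <= 3x + -3 <= 1}
Solving: (-2 - -3)/3 <= x <= (1 - -3)/3
= [0.333333, 1.333333]
Intersecting with [0,1]: [0.333333, 1]
Measure = 1 - 0.333333 = 0.666667


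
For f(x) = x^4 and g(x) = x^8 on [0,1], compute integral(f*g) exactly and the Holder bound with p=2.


Step 1: Exact integral of f*g = integral(x^12, 0, 1) = 1/13
     = 0.076923
Step 2: Holder bound with p=2, q=2:
  ||f||_p = (integral x^8 dx)^(1/2) = (1/9)^(1/2) = 0.333333
  ||g||_q = (integral x^16 dx)^(1/2) = (1/17)^(1/2) = 0.242536
Step 3: Holder bound = ||f||_p * ||g||_q = 0.333333 * 0.242536 = 0.080845
Verification: 0.076923 <= 0.080845 (Holder holds)


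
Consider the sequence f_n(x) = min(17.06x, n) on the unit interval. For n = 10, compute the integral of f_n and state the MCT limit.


f(x) = 17.06x on [0,1]; f_n(x) = min(17.06x, n). At n = 10:
Step 1: f(x) reaches 10 at x = 10/17.06 = 0.586166
Step 2: integral(f_10) = integral(17.06x, 0, 0.586166) + integral(10, 0.586166, 1)
       = 17.06*0.586166^2/2 + 10*(1 - 0.586166)
       = 2.930832 + 4.138335
       = 7.069168
Step 3: As n -> infinity, f_n increases to f, so by MCT integral(f_n) -> integral(f) = 17.06/2 = 8.53.
Convergence: integral(f_10) = 7.069168 -> 8.53 as n -> infinity


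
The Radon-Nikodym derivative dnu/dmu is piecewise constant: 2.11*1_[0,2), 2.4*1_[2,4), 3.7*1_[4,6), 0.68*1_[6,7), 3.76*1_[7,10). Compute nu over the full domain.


Integrate each piece of the Radon-Nikodym derivative:
Step 1: integral_0^2 2.11 dx = 2.11*(2-0) = 2.11*2 = 4.22
Step 2: integral_2^4 2.4 dx = 2.4*(4-2) = 2.4*2 = 4.8
Step 3: integral_4^6 3.7 dx = 3.7*(6-4) = 3.7*2 = 7.4
Step 4: integral_6^7 0.68 dx = 0.68*(7-6) = 0.68*1 = 0.68
Step 5: integral_7^10 3.76 dx = 3.76*(10-7) = 3.76*3 = 11.28
Total: 4.22 + 4.8 + 7.4 + 0.68 + 11.28 = 28.38


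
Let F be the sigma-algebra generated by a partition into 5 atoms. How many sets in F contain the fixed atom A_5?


Each element of F is a union of some subset S of the 5 atoms.
The element contains A_5 iff A_5 is in S.
So we count subsets S of {A_1,...,A_5} with A_5 in S: choose freely among the other 4 atoms.
Count = 2^(5-1) = 2^4 = 16.


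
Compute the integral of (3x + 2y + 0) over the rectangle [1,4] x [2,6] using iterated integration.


By Fubini, integrate in x first, then y.
Step 1: Fix y, integrate over x in [1,4]:
  integral(3x + 2y + 0, x=1..4)
  = 3*(4^2 - 1^2)/2 + (2y + 0)*(4 - 1)
  = 22.5 + (2y + 0)*3
  = 22.5 + 6y + 0
  = 22.5 + 6y
Step 2: Integrate over y in [2,6]:
  integral(22.5 + 6y, y=2..6)
  = 22.5*4 + 6*(6^2 - 2^2)/2
  = 90 + 96
  = 186


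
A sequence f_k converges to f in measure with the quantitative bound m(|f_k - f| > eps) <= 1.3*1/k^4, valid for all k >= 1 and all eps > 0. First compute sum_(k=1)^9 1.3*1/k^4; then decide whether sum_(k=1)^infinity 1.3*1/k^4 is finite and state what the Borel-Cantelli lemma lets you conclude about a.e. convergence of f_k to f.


Step 1: List the terms 1.3*1/k^4 for k = 1 to 9:
  k=1: 1.3
  k=2: 0.08125
  k=3: 0.016049
  k=4: 0.005078
  k=5: 0.00208
  k=6: 0.001003
  k=7: 5.414411e-04
  k=8: 3.173828e-04
  k=9: 1.981405e-04
Step 2: Partial sum = 1.3 + 0.08125 + 0.016049 + 0.005078 + 0.00208 + 0.001003 + 5.414411e-04 + 3.173828e-04 + 1.981405e-04
     = 1.406518
Step 3: The full series sum_(k>=1) 1.3*1/k^4 converges (p-series with p = 4 > 1; a constant multiple of a convergent series converges).
Step 4: Fix eps > 0. Since sum_k m(|f_k - f| > eps) < infinity, the Borel-Cantelli lemma gives
        m(limsup_k {|f_k - f| > eps}) = 0, i.e. for a.e. x, |f_k(x) - f(x)| <= eps for all large k.
        Applying this with eps = 1/j for j = 1, 2, ... and intersecting the countably many full-measure sets,
        for a.e. x we get limsup_k |f_k(x) - f(x)| <= 1/j for every j, hence f_k -> f almost everywhere.
Conclusion: series converges; Borel-Cantelli yields f_k -> f a.e.


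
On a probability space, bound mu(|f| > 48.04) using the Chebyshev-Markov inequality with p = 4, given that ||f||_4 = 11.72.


Chebyshev/Markov inequality: mu(|f| > eps) <= (||f||_p / eps)^p
Step 1: ||f||_4 / eps = 11.72 / 48.04 = 0.243963
Step 2: Raise to power p = 4:
  (0.243963)^4 = 0.003542
Step 3: Therefore mu(|f| > 48.04) <= 0.003542


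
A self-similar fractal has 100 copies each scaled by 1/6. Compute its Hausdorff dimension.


For a self-similar set with N copies scaled by 1/r:
dim_H = log(N)/log(r) = log(100)/log(6)
= 4.60517/1.791759
= 2.570194


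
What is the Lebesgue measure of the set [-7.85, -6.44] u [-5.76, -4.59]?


For pairwise disjoint intervals, m(union) = sum of lengths.
= (-6.44 - -7.85) + (-4.59 - -5.76)
= 1.41 + 1.17
= 2.58


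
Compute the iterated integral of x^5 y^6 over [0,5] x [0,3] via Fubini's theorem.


By Fubini's theorem, the double integral factors as a product of single integrals:
Step 1: integral_0^5 x^5 dx = [x^6/6] from 0 to 5
     = 5^6/6 = 2604.166667
Step 2: integral_0^3 y^6 dy = [y^7/7] from 0 to 3
     = 3^7/7 = 312.428571
Step 3: Double integral = 2604.166667 * 312.428571 = 813616.071429


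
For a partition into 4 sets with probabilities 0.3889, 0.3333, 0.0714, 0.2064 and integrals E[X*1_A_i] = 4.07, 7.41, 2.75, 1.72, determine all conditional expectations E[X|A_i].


For each cell A_i: E[X|A_i] = E[X*1_A_i] / P(A_i)
Step 1: E[X|A_1] = 4.07 / 0.3889 = 10.465415
Step 2: E[X|A_2] = 7.41 / 0.3333 = 22.232223
Step 3: E[X|A_3] = 2.75 / 0.0714 = 38.515406
Step 4: E[X|A_4] = 1.72 / 0.2064 = 8.333333
Verification: E[X] = sum E[X*1_A_i] = 4.07 + 7.41 + 2.75 + 1.72 = 15.95


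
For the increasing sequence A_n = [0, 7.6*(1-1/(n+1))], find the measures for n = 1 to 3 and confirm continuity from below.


By continuity of measure from below: if A_n increases to A, then m(A_n) -> m(A).
Here A = [0, 7.6], so m(A) = 7.6
Step 1: a_1 = 7.6*(1 - 1/2) = 3.8, m(A_1) = 3.8
Step 2: a_2 = 7.6*(1 - 1/3) = 5.0667, m(A_2) = 5.0667
Step 3: a_3 = 7.6*(1 - 1/4) = 5.7, m(A_3) = 5.7
Limit: m(A_n) -> m([0,7.6]) = 7.6


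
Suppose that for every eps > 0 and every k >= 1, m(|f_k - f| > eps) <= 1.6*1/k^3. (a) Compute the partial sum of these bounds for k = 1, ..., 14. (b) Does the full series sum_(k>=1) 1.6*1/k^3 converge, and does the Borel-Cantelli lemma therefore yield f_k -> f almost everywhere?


Step 1: List the terms 1.6*1/k^3 for k = 1 to 14:
  k=1: 1.6
  k=2: 0.2
  k=3: 0.059259
  k=4: 0.025
  k=5: 0.0128
  k=6: 0.007407
  k=7: 0.004665
  k=8: 0.003125
  k=9: 0.002195
  k=10: 0.0016
  k=11: 0.001202
  k=12: 9.259259e-04
  k=13: 7.282658e-04
  k=14: 5.830904e-04
Step 2: Partial sum = 1.6 + 0.2 + 0.059259 + 0.025 + 0.0128 + 0.007407 + 0.004665 + 0.003125 + 0.002195 + 0.0016 + 0.001202 + 9.259259e-04 + 7.282658e-04 + 5.830904e-04
     = 1.919491
Step 3: The full series sum_(k>=1) 1.6*1/k^3 converges (p-series with p = 3 > 1; a constant multiple of a convergent series converges).
Step 4: Fix eps > 0. Since sum_k m(|f_k - f| > eps) < infinity, the Borel-Cantelli lemma gives
        m(limsup_k {|f_k - f| > eps}) = 0, i.e. for a.e. x, |f_k(x) - f(x)| <= eps for all large k.
        Applying this with eps = 1/j for j = 1, 2, ... and intersecting the countably many full-measure sets,
        for a.e. x we get limsup_k |f_k(x) - f(x)| <= 1/j for every j, hence f_k -> f almost everywhere.
Conclusion: series converges; Borel-Cantelli yields f_k -> f a.e.


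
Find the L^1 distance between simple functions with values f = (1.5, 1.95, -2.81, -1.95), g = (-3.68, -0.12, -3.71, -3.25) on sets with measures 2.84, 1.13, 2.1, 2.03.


Step 1: Compute differences f_i - g_i:
  1.5 - -3.68 = 5.18
  1.95 - -0.12 = 2.07
  -2.81 - -3.71 = 0.9
  -1.95 - -3.25 = 1.3
Step 2: Compute |diff|^1 * measure for each set:
  |5.18|^1 * 2.84 = 5.18 * 2.84 = 14.7112
  |2.07|^1 * 1.13 = 2.07 * 1.13 = 2.3391
  |0.9|^1 * 2.1 = 0.9 * 2.1 = 1.89
  |1.3|^1 * 2.03 = 1.3 * 2.03 = 2.639
Step 3: Sum = 21.5793
Step 4: ||f-g||_1 = (21.5793)^(1/1) = 21.5793


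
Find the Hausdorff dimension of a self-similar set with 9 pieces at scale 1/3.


For a self-similar set with N copies scaled by 1/r:
dim_H = log(N)/log(r) = log(9)/log(3)
= 2.197225/1.098612
= 2


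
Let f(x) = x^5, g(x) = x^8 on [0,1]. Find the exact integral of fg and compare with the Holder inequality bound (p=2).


Step 1: Exact integral of f*g = integral(x^13, 0, 1) = 1/14
     = 0.071429
Step 2: Holder bound with p=2, q=2:
  ||f||_p = (integral x^10 dx)^(1/2) = (1/11)^(1/2) = 0.301511
  ||g||_q = (integral x^16 dx)^(1/2) = (1/17)^(1/2) = 0.242536
Step 3: Holder bound = ||f||_p * ||g||_q = 0.301511 * 0.242536 = 0.073127
Verification: 0.071429 <= 0.073127 (Holder holds)


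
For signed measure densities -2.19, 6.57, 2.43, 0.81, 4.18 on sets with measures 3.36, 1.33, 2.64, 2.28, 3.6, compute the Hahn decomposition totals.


Step 1: Compute signed measure on each set:
  Set 1: -2.19 * 3.36 = -7.3584
  Set 2: 6.57 * 1.33 = 8.7381
  Set 3: 2.43 * 2.64 = 6.4152
  Set 4: 0.81 * 2.28 = 1.8468
  Set 5: 4.18 * 3.6 = 15.048
Step 2: Total signed measure = (-7.3584) + (8.7381) + (6.4152) + (1.8468) + (15.048)
     = 24.6897
Step 3: Positive part mu+(X) = sum of positive contributions = 32.0481
Step 4: Negative part mu-(X) = |sum of negative contributions| = 7.3584


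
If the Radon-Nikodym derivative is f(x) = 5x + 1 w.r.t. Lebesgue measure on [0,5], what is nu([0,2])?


nu(A) = integral_A (dnu/dmu) dmu = integral_0^2 (5x + 1) dx
Step 1: Antiderivative F(x) = (5/2)x^2 + 1x
Step 2: F(2) = (5/2)*2^2 + 1*2 = 10 + 2 = 12
Step 3: F(0) = (5/2)*0^2 + 1*0 = 0.0 + 0 = 0.0
Step 4: nu([0,2]) = F(2) - F(0) = 12 - 0.0 = 12


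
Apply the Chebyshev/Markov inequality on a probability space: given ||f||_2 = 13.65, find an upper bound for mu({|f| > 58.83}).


Chebyshev/Markov inequality: mu(|f| > eps) <= (||f||_p / eps)^p
Step 1: ||f||_2 / eps = 13.65 / 58.83 = 0.232024
Step 2: Raise to power p = 2:
  (0.232024)^2 = 0.053835
Step 3: Therefore mu(|f| > 58.83) <= 0.053835


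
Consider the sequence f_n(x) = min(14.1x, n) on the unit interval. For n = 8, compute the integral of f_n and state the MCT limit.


f(x) = 14.1x on [0,1]; f_n(x) = min(14.1x, n). At n = 8:
Step 1: f(x) reaches 8 at x = 8/14.1 = 0.567376
Step 2: integral(f_8) = integral(14.1x, 0, 0.567376) + integral(8, 0.567376, 1)
       = 14.1*0.567376^2/2 + 8*(1 - 0.567376)
       = 2.269504 + 3.460993
       = 5.730496
Step 3: As n -> infinity, f_n increases to f, so by MCT integral(f_n) -> integral(f) = 14.1/2 = 7.05.
Convergence: integral(f_8) = 5.730496 -> 7.05 as n -> infinity
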